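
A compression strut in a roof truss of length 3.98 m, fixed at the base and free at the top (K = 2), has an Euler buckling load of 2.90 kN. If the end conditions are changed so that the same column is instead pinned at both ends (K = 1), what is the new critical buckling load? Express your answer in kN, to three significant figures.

P_cr ∝ 1/K², so P_cr,new = P_cr,old × (K_old/K_new)² = 2.90 × (2/1)²
= 2.90 × 4.000 = 11.6 kN

P_cr ≈ 11.6 kN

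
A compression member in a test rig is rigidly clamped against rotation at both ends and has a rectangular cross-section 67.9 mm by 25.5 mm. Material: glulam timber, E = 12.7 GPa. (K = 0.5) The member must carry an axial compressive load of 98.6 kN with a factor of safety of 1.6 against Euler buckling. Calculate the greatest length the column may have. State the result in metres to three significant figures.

L_max ≈ 0.546 m

Buckling occurs about the weak axis: I_min = h·b³/12 with b = 25.5 mm (the shorter side).
I_min = 67.9×25.5³/12 = 9.382×10^4 mm⁴
I = 9.382×10^-8 m⁴
Required critical load P_cr = n·P = 1.6 × 98.6 = 157.8 kN = 1.578×10^5 N
From P_cr = π²EI/(K·L)²:  L = (1/K)·√(π²EI/P_cr) = (1/0.5)·√(π²×1.27×10^10×9.382×10^-8/1.578×10^5)
L = 0.546 m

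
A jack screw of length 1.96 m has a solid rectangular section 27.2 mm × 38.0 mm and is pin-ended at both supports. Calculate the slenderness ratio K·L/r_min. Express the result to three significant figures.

λ ≈ 250

Buckling occurs about the weak axis: I_min = h·b³/12 with b = 27.2 mm (the shorter side).
I_min = 38.0×27.2³/12 = 6.372×10^4 mm⁴
A = 1.034×10^3 mm²;  r_min = √(I/A) = √(6.372×10^4/1.034×10^3) = 7.852 mm
L_e = K·L = 1 × 1.96 m = 1.960 m = 1960.0 mm
λ = L_e / r_min = 1960.0 / 7.852 = 250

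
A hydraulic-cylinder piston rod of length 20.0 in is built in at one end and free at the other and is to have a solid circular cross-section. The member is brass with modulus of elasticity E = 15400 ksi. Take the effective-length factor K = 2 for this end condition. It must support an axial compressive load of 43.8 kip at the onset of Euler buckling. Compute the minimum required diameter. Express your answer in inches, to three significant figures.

L_e = K·L = 2 × 20.0 = 40.00 in
Required I = P_cr·L_e²/(π²E) = 4.380×10^4 × 40.00² / (π² × 1.54×10^7) = 0.4611 in⁴
Solid circle: I = πd⁴/64  ⇒  d = (64I/π)^(1/4) = (64×0.4611/π)^(1/4) = 1.75 in

d ≈ 1.75 in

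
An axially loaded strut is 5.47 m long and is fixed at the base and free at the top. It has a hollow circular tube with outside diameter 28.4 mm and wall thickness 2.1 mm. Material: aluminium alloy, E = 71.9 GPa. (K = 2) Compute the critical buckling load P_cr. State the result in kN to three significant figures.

P_cr ≈ 0.0895 kN

Inner diameter d_i = 28.4 − 2×2.1 = 24.20 mm
I = π(d_o⁴ − d_i⁴)/64 = π(28.4⁴ − 24.20⁴)/64 = 1.510×10^4 mm⁴
I = 1.510×10^4 mm⁴ = 1.510×10^-8 m⁴
Effective length L_e = K·L = 2 × 5.47 = 10.94 m
P_cr = π²EI / L_e² = π² × 71.9×10⁹ × 1.510×10^-8 / 10.94² = 89.52 N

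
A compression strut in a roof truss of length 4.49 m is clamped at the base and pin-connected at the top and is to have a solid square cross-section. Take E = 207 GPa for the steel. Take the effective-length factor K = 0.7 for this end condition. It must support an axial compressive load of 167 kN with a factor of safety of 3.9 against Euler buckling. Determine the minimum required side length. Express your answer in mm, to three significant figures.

a ≈ 78.4 mm

Required P_cr = n·P = 3.9 × 167 = 651.3 kN
L_e = K·L = 0.7 × 4.49 = 3.143 m
Required I = P_cr·L_e²/(π²E) = 6.513×10^5 × 3.143² / (π² × 2.07×10^11) = 3.149×10^-6 m⁴
I_req = 3.149×10^6 mm⁴
Solid square: I = a⁴/12  ⇒  a = (12I)^(1/4) = (12×3.149×10^6)^(1/4) = 78.4 mm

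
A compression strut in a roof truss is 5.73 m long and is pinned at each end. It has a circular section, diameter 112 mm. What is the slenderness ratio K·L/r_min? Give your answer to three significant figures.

I = πd⁴/64 = π×112⁴/64 = 7.724×10^6 mm⁴
A = 9.852×10^3 mm²;  r_min = √(I/A) = √(7.724×10^6/9.852×10^3) = 28.00 mm
L_e = K·L = 1 × 5.73 m = 5.730 m = 5730.0 mm
λ = L_e / r_min = 5730.0 / 28.00 = 205

λ ≈ 205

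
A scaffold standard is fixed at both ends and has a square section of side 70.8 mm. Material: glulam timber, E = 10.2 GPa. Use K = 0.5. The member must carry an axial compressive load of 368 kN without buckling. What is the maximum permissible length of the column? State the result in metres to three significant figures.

L_max ≈ 1.51 m

I = a⁴/12 = 70.8⁴/12 = 2.094×10^6 mm⁴
I = 2.094×10^-6 m⁴
At the buckling limit P_cr = P = 3.680×10^5 N
From P_cr = π²EI/(K·L)²:  L = (1/K)·√(π²EI/P_cr) = (1/0.5)·√(π²×1.02×10^10×2.094×10^-6/3.680×10^5)
L = 1.51 m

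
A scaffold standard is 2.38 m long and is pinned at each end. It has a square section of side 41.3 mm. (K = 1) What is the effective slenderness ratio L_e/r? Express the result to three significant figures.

For a square r = a/√12 = 41.3/√12 = 11.92 mm
L_e = K·L = 1 × 2.38 m = 2.380 m = 2380.0 mm
λ = L_e / r_min = 2380.0 / 11.92 = 200

λ ≈ 200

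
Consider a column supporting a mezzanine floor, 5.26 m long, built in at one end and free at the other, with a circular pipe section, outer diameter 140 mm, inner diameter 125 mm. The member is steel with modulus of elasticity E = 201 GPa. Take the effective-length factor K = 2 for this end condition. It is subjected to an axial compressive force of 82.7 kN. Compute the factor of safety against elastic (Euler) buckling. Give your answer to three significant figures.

n ≈ 1.49

d_o = 140 mm, d_i = 125 mm
I = π(d_o⁴ − d_i⁴)/64 = π(140⁴ − 125.0⁴)/64 = 6.873×10^6 mm⁴
I = 6.873×10^6 mm⁴ = 6.873×10^-6 m⁴
Effective length L_e = K·L = 2 × 5.26 = 10.52 m
P_cr = π²EI / L_e² = π² × 201×10⁹ × 6.873×10^-6 / 10.52² = 1.232×10^5 N
Factor of safety n = P_cr / P = 123.20 / 82.7 = 1.49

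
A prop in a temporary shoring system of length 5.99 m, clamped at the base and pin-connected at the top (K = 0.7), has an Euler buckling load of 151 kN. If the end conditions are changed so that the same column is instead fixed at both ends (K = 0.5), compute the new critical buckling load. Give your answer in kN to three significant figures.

P_cr ∝ 1/K², so P_cr,new = P_cr,old × (K_old/K_new)² = 151 × (0.7/0.5)²
= 151 × 1.960 = 296 kN

P_cr ≈ 296 kN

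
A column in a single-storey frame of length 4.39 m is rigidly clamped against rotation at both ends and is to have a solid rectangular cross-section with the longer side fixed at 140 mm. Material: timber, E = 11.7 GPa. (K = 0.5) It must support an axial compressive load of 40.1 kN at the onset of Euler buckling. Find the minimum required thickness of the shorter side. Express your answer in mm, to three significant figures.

L_e = K·L = 0.5 × 4.39 = 2.195 m
Required I = P_cr·L_e²/(π²E) = 4.010×10^4 × 2.195² / (π² × 1.17×10^10) = 1.673×10^-6 m⁴
I_req = 1.673×10^6 mm⁴
Rectangle, weak axis: I_min = h·b³/12 with h = 140 mm fixed  ⇒  b = (12I/h)^(1/3) = 52.3 mm

b ≈ 52.3 mm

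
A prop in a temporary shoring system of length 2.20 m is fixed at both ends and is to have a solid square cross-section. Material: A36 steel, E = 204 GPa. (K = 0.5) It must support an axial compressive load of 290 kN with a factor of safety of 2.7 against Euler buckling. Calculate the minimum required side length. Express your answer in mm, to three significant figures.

a ≈ 48.7 mm

Required P_cr = n·P = 2.7 × 290 = 783.0 kN
L_e = K·L = 0.5 × 2.20 = 1.100 m
Required I = P_cr·L_e²/(π²E) = 7.830×10^5 × 1.100² / (π² × 2.04×10^11) = 4.706×10^-7 m⁴
I_req = 4.706×10^5 mm⁴
Solid square: I = a⁴/12  ⇒  a = (12I)^(1/4) = (12×4.706×10^5)^(1/4) = 48.7 mm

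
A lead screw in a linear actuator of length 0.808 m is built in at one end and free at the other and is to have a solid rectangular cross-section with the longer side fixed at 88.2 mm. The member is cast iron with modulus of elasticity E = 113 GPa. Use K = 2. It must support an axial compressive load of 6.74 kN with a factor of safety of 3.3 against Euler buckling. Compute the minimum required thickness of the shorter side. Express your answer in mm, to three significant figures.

b ≈ 19.2 mm

Required P_cr = n·P = 3.3 × 6.74 = 22.24 kN
L_e = K·L = 2 × 0.808 = 1.616 m
Required I = P_cr·L_e²/(π²E) = 2.224×10^4 × 1.616² / (π² × 1.13×10^11) = 5.208×10^-8 m⁴
I_req = 5.208×10^4 mm⁴
Rectangle, weak axis: I_min = h·b³/12 with h = 88.2 mm fixed  ⇒  b = (12I/h)^(1/3) = 19.2 mm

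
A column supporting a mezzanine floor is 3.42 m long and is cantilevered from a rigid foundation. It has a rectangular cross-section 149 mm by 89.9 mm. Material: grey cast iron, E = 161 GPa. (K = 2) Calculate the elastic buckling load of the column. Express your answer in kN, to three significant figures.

Buckling occurs about the weak axis: I_min = h·b³/12 with b = 89.9 mm (the shorter side).
I_min = 149×89.9³/12 = 9.022×10^6 mm⁴
I = 9.022×10^6 mm⁴ = 9.022×10^-6 m⁴
Effective length L_e = K·L = 2 × 3.42 = 6.840 m
P_cr = π²EI / L_e² = π² × 161×10⁹ × 9.022×10^-6 / 6.840² = 3.064×10^5 N

P_cr ≈ 306 kN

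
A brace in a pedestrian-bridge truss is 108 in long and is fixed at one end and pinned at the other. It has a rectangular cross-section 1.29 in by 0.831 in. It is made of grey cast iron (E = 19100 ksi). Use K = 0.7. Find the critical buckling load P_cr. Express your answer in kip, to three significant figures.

Buckling occurs about the weak axis: I_min = h·b³/12 with b = 0.831 in (the shorter side).
I_min = 1.29×0.831³/12 = 6.169×10^-2 in⁴
Effective length L_e = K·L = 0.7 × 108 = 75.60 in
P_cr = π²EI / L_e² = π² × 19100×10³ × 6.169×10^-2 / 75.60² = 2.035×10^3 lb

P_cr ≈ 2.03 kip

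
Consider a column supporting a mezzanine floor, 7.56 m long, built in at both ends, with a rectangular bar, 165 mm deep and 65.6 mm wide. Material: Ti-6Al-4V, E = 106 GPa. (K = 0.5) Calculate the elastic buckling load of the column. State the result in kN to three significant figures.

P_cr ≈ 284 kN

Buckling occurs about the weak axis: I_min = h·b³/12 with b = 65.6 mm (the shorter side).
I_min = 165×65.6³/12 = 3.882×10^6 mm⁴
I = 3.882×10^6 mm⁴ = 3.882×10^-6 m⁴
Effective length L_e = K·L = 0.5 × 7.56 = 3.780 m
P_cr = π²EI / L_e² = π² × 106×10⁹ × 3.882×10^-6 / 3.780² = 2.842×10^5 N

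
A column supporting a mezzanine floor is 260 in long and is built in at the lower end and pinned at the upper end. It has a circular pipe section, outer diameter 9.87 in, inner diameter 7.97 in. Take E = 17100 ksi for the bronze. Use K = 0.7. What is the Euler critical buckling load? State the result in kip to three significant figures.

d_o = 9.87 in, d_i = 7.97 in
I = π(d_o⁴ − d_i⁴)/64 = π(9.87⁴ − 7.970⁴)/64 = 267.8 in⁴
Effective length L_e = K·L = 0.7 × 260 = 182.0 in
P_cr = π²EI / L_e² = π² × 17100×10³ × 267.8 / 182.0² = 1.364×10^6 lb

P_cr ≈ 1360 kip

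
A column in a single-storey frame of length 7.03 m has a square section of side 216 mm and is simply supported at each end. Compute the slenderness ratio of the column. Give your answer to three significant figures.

For a square r = a/√12 = 216/√12 = 62.35 mm
L_e = K·L = 1 × 7.03 m = 7.030 m = 7030.0 mm
λ = L_e / r_min = 7030.0 / 62.35 = 113

λ ≈ 113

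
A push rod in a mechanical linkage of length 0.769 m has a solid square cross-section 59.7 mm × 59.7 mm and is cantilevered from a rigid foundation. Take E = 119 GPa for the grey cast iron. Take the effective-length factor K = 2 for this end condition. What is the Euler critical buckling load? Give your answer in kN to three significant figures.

I = a⁴/12 = 59.7⁴/12 = 1.059×10^6 mm⁴
I = 1.059×10^6 mm⁴ = 1.059×10^-6 m⁴
Effective length L_e = K·L = 2 × 0.769 = 1.538 m
P_cr = π²EI / L_e² = π² × 119×10⁹ × 1.059×10^-6 / 1.538² = 5.256×10^5 N

P_cr ≈ 526 kN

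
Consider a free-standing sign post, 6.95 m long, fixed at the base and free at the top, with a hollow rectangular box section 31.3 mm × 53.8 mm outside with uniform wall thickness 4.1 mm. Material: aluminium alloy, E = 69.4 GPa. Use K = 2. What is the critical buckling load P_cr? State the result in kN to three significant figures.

Inner dimensions: h_i = 53.8 − 2×4.1 = 45.60 mm, b_i = 31.3 − 2×4.1 = 23.10 mm
Weak-axis I_min = (h_o·b_o³ − h_i·b_i³)/12 with b_o = 31.3, b_i = 23.10 mm (shorter outer/inner sides).
I_min = (53.8×31.3³ − 45.60×23.10³)/12 = 9.064×10^4 mm⁴
I = 9.064×10^4 mm⁴ = 9.064×10^-8 m⁴
Effective length L_e = K·L = 2 × 6.95 = 13.90 m
P_cr = π²EI / L_e² = π² × 69.4×10⁹ × 9.064×10^-8 / 13.90² = 321.3 N

P_cr ≈ 0.321 kN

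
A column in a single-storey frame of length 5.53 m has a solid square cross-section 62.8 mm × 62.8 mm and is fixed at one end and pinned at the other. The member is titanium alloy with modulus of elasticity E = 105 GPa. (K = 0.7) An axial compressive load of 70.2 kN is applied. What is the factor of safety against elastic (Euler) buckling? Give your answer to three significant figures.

I = a⁴/12 = 62.8⁴/12 = 1.296×10^6 mm⁴
I = 1.296×10^6 mm⁴ = 1.296×10^-6 m⁴
Effective length L_e = K·L = 0.7 × 5.53 = 3.871 m
P_cr = π²EI / L_e² = π² × 105×10⁹ × 1.296×10^-6 / 3.871² = 8.964×10^4 N
Factor of safety n = P_cr / P = 89.640 / 70.2 = 1.28

n ≈ 1.28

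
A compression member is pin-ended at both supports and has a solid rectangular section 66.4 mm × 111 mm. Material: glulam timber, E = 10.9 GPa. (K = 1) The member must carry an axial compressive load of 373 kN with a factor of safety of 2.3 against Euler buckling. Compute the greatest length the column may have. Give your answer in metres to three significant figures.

L_max ≈ 0.583 m

Buckling occurs about the weak axis: I_min = h·b³/12 with b = 66.4 mm (the shorter side).
I_min = 111×66.4³/12 = 2.708×10^6 mm⁴
I = 2.708×10^-6 m⁴
Required critical load P_cr = n·P = 2.3 × 373 = 857.9 kN = 8.579×10^5 N
From P_cr = π²EI/(K·L)²:  L = (1/K)·√(π²EI/P_cr) = (1/1)·√(π²×1.09×10^10×2.708×10^-6/8.579×10^5)
L = 0.583 m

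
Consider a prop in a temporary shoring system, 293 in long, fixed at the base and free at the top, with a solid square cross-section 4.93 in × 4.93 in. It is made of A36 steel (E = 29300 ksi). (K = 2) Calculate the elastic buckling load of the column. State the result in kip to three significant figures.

I = a⁴/12 = 4.93⁴/12 = 49.23 in⁴
Effective length L_e = K·L = 2 × 293 = 586.0 in
P_cr = π²EI / L_e² = π² × 29300×10³ × 49.23 / 586.0² = 4.146×10^4 lb

P_cr ≈ 41.5 kip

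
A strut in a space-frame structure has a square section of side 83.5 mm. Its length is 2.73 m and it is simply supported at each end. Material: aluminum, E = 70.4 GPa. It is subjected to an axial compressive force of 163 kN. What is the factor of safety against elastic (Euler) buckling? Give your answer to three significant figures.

n ≈ 2.32

I = a⁴/12 = 83.5⁴/12 = 4.051×10^6 mm⁴
I = 4.051×10^6 mm⁴ = 4.051×10^-6 m⁴
Effective length L_e = K·L = 1 × 2.73 = 2.730 m
P_cr = π²EI / L_e² = π² × 70.4×10⁹ × 4.051×10^-6 / 2.730² = 3.777×10^5 N
Factor of safety n = P_cr / P = 377.67 / 163 = 2.32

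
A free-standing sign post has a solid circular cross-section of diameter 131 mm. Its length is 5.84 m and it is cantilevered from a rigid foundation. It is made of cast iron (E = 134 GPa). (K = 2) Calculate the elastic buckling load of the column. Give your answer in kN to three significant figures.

P_cr ≈ 140 kN

I = πd⁴/64 = π×131⁴/64 = 1.446×10^7 mm⁴
I = 1.446×10^7 mm⁴ = 1.446×10^-5 m⁴
Effective length L_e = K·L = 2 × 5.84 = 11.68 m
P_cr = π²EI / L_e² = π² × 134×10⁹ × 1.446×10^-5 / 11.68² = 1.401×10^5 N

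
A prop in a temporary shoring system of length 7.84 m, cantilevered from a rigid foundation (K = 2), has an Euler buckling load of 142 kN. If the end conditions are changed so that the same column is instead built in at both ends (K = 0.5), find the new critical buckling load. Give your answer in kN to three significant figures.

P_cr ∝ 1/K², so P_cr,new = P_cr,old × (K_old/K_new)² = 142 × (2/0.5)²
= 142 × 16.00 = 2270 kN

P_cr ≈ 2270 kN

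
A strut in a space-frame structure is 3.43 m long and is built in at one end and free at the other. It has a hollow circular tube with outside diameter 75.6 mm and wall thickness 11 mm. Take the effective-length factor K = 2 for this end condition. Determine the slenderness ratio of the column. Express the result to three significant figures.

Inner diameter d_i = 75.6 − 2×11 = 53.60 mm
I = π(d_o⁴ − d_i⁴)/64 = π(75.6⁴ − 53.60⁴)/64 = 1.198×10^6 mm⁴
A = 2.232×10^3 mm²;  r_min = √(I/A) = √(1.198×10^6/2.232×10^3) = 23.17 mm
L_e = K·L = 2 × 3.43 m = 6.860 m = 6860.0 mm
λ = L_e / r_min = 6860.0 / 23.17 = 296

λ ≈ 296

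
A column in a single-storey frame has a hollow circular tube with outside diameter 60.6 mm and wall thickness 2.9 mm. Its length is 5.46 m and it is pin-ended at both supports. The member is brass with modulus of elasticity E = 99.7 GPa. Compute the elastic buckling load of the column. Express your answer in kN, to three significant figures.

Inner diameter d_i = 60.6 − 2×2.9 = 54.80 mm
I = π(d_o⁴ − d_i⁴)/64 = π(60.6⁴ − 54.80⁴)/64 = 2.193×10^5 mm⁴
I = 2.193×10^5 mm⁴ = 2.193×10^-7 m⁴
Effective length L_e = K·L = 1 × 5.46 = 5.460 m
P_cr = π²EI / L_e² = π² × 99.7×10⁹ × 2.193×10^-7 / 5.460² = 7.239×10^3 N

P_cr ≈ 7.24 kN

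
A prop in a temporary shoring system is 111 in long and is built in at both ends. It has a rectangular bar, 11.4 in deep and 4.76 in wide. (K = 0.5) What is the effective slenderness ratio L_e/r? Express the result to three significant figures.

Buckling occurs about the weak axis: I_min = h·b³/12 with b = 4.76 in (the shorter side).
I_min = 11.4×4.76³/12 = 102.5 in⁴
A = 54.26 in²;  r_min = √(I/A) = √(102.5/54.26) = 1.374 in
L_e = K·L = 0.5 × 111 = 55.50 in
λ = L_e / r_min = 55.500 / 1.374 = 40.4

λ ≈ 40.4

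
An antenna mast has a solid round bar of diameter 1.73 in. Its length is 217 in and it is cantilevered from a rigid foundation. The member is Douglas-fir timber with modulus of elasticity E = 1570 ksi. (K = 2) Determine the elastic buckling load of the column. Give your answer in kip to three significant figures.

I = πd⁴/64 = π×1.73⁴/64 = 0.4397 in⁴
Effective length L_e = K·L = 2 × 217 = 434.0 in
P_cr = π²EI / L_e² = π² × 1570×10³ × 0.4397 / 434.0² = 36.17 lb

P_cr ≈ 0.0362 kip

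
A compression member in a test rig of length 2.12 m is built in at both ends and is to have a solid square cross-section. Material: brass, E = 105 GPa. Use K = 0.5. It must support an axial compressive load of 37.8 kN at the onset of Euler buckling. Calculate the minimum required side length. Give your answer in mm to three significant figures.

a ≈ 26.5 mm

L_e = K·L = 0.5 × 2.12 = 1.060 m
Required I = P_cr·L_e²/(π²E) = 3.780×10^4 × 1.060² / (π² × 1.05×10^11) = 4.098×10^-8 m⁴
I_req = 4.098×10^4 mm⁴
Solid square: I = a⁴/12  ⇒  a = (12I)^(1/4) = (12×4.098×10^4)^(1/4) = 26.5 mm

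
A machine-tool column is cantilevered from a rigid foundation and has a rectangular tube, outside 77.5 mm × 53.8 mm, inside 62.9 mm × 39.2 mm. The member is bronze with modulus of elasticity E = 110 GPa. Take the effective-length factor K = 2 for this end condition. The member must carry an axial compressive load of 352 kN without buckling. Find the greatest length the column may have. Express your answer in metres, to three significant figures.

Weak-axis I_min = (h_o·b_o³ − h_i·b_i³)/12 with b_o = 53.8, b_i = 39.20 mm (shorter outer/inner sides).
I_min = (77.5×53.8³ − 62.90×39.20³)/12 = 6.900×10^5 mm⁴
I = 6.900×10^-7 m⁴
At the buckling limit P_cr = P = 3.520×10^5 N
From P_cr = π²EI/(K·L)²:  L = (1/K)·√(π²EI/P_cr) = (1/2)·√(π²×1.10×10^11×6.900×10^-7/3.520×10^5)
L = 0.729 m

L_max ≈ 0.729 m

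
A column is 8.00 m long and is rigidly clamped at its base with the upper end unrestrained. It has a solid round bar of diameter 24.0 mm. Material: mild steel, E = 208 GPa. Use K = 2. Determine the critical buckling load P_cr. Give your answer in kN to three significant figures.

P_cr ≈ 0.131 kN

I = πd⁴/64 = π×24.0⁴/64 = 1.629×10^4 mm⁴
I = 1.629×10^4 mm⁴ = 1.629×10^-8 m⁴
Effective length L_e = K·L = 2 × 8.00 = 16.00 m
P_cr = π²EI / L_e² = π² × 208×10⁹ × 1.629×10^-8 / 16.00² = 130.6 N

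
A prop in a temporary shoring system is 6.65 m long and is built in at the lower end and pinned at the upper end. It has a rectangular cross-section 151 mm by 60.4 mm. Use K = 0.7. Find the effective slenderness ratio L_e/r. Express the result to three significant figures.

Buckling occurs about the weak axis: I_min = h·b³/12 with b = 60.4 mm (the shorter side).
I_min = 151×60.4³/12 = 2.773×10^6 mm⁴
A = 9.120×10^3 mm²;  r_min = √(I/A) = √(2.773×10^6/9.120×10^3) = 17.44 mm
L_e = K·L = 0.7 × 6.65 m = 4.655 m = 4655.0 mm
λ = L_e / r_min = 4655.0 / 17.44 = 267

λ ≈ 267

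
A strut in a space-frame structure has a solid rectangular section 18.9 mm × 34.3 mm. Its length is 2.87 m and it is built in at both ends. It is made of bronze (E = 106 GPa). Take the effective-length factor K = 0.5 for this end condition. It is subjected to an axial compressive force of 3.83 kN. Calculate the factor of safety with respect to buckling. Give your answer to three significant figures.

Buckling occurs about the weak axis: I_min = h·b³/12 with b = 18.9 mm (the shorter side).
I_min = 34.3×18.9³/12 = 1.930×10^4 mm⁴
I = 1.930×10^4 mm⁴ = 1.930×10^-8 m⁴
Effective length L_e = K·L = 0.5 × 2.87 = 1.435 m
P_cr = π²EI / L_e² = π² × 106×10⁹ × 1.930×10^-8 / 1.435² = 9.804×10^3 N
Factor of safety n = P_cr / P = 9.8039 / 3.83 = 2.56

n ≈ 2.56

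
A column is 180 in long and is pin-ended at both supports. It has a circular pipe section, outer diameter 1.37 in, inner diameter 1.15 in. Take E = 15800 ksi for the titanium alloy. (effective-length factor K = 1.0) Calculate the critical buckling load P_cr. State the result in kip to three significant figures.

P_cr ≈ 0.419 kip

d_o = 1.37 in, d_i = 1.15 in
I = π(d_o⁴ − d_i⁴)/64 = π(1.37⁴ − 1.150⁴)/64 = 8.707×10^-2 in⁴
Effective length L_e = K·L = 1 × 180 = 180.0 in
P_cr = π²EI / L_e² = π² × 15800×10³ × 8.707×10^-2 / 180.0² = 419.1 lb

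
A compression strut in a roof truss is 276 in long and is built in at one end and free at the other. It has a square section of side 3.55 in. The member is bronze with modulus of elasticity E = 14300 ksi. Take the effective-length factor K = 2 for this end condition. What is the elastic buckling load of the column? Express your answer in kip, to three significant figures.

P_cr ≈ 6.13 kip

I = a⁴/12 = 3.55⁴/12 = 13.24 in⁴
Effective length L_e = K·L = 2 × 276 = 552.0 in
P_cr = π²EI / L_e² = π² × 14300×10³ × 13.24 / 552.0² = 6.130×10^3 lb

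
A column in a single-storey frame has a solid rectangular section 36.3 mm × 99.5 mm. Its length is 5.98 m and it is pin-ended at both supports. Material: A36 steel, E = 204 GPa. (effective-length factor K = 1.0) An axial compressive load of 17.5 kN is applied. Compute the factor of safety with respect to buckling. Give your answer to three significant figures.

Buckling occurs about the weak axis: I_min = h·b³/12 with b = 36.3 mm (the shorter side).
I_min = 99.5×36.3³/12 = 3.966×10^5 mm⁴
I = 3.966×10^5 mm⁴ = 3.966×10^-7 m⁴
Effective length L_e = K·L = 1 × 5.98 = 5.980 m
P_cr = π²EI / L_e² = π² × 204×10⁹ × 3.966×10^-7 / 5.980² = 2.233×10^4 N
Factor of safety n = P_cr / P = 22.330 / 17.5 = 1.28

n ≈ 1.28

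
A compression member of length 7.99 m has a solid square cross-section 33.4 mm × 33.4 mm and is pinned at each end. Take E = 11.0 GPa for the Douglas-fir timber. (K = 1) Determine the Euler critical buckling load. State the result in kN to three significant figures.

P_cr ≈ 0.176 kN

I = a⁴/12 = 33.4⁴/12 = 1.037×10^5 mm⁴
I = 1.037×10^5 mm⁴ = 1.037×10^-7 m⁴
Effective length L_e = K·L = 1 × 7.99 = 7.990 m
P_cr = π²EI / L_e² = π² × 11.0×10⁹ × 1.037×10^-7 / 7.990² = 176.4 N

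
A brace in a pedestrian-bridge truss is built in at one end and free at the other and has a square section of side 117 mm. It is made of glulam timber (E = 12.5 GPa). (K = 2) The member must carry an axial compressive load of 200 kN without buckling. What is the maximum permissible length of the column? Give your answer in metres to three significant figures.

L_max ≈ 1.55 m

I = a⁴/12 = 117⁴/12 = 1.562×10^7 mm⁴
I = 1.562×10^-5 m⁴
At the buckling limit P_cr = P = 2.000×10^5 N
From P_cr = π²EI/(K·L)²:  L = (1/K)·√(π²EI/P_cr) = (1/2)·√(π²×1.25×10^10×1.562×10^-5/2.000×10^5)
L = 1.55 m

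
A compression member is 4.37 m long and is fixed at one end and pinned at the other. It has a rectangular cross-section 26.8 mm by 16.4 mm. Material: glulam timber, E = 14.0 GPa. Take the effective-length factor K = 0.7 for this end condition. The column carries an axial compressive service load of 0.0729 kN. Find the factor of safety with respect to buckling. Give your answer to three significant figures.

n ≈ 2.00

Buckling occurs about the weak axis: I_min = h·b³/12 with b = 16.4 mm (the shorter side).
I_min = 26.8×16.4³/12 = 9.851×10^3 mm⁴
I = 9.851×10^3 mm⁴ = 9.851×10^-9 m⁴
Effective length L_e = K·L = 0.7 × 4.37 = 3.059 m
P_cr = π²EI / L_e² = π² × 14.0×10⁹ × 9.851×10^-9 / 3.059² = 145.5 N
Factor of safety n = P_cr / P = 0.14546 / 0.0729 = 2.00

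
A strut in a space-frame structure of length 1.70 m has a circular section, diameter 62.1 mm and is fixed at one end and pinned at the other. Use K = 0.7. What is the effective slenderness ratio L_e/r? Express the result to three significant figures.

λ ≈ 76.7

For a solid circle r = d/4 = 62.1/4 = 15.52 mm
L_e = K·L = 0.7 × 1.70 m = 1.190 m = 1190.0 mm
λ = L_e / r_min = 1190.0 / 15.52 = 76.7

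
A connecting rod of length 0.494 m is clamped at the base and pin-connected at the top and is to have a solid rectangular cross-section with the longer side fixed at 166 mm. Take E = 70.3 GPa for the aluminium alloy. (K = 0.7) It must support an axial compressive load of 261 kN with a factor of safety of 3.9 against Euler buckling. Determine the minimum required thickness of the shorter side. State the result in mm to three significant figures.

b ≈ 23.3 mm

Required P_cr = n·P = 3.9 × 261 = 1018 kN
L_e = K·L = 0.7 × 0.494 = 0.3458 m
Required I = P_cr·L_e²/(π²E) = 1.018×10^6 × 0.3458² / (π² × 7.03×10^10) = 1.754×10^-7 m⁴
I_req = 1.754×10^5 mm⁴
Rectangle, weak axis: I_min = h·b³/12 with h = 166 mm fixed  ⇒  b = (12I/h)^(1/3) = 23.3 mm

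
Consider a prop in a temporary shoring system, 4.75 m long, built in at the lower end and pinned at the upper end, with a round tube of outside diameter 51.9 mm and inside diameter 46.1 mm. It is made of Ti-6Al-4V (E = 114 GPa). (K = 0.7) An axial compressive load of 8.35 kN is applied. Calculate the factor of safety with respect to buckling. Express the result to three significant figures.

n ≈ 1.64

d_o = 51.9 mm, d_i = 46.1 mm
I = π(d_o⁴ − d_i⁴)/64 = π(51.9⁴ − 46.10⁴)/64 = 1.345×10^5 mm⁴
I = 1.345×10^5 mm⁴ = 1.345×10^-7 m⁴
Effective length L_e = K·L = 0.7 × 4.75 = 3.325 m
P_cr = π²EI / L_e² = π² × 114×10⁹ × 1.345×10^-7 / 3.325² = 1.368×10^4 N
Factor of safety n = P_cr / P = 13.683 / 8.35 = 1.64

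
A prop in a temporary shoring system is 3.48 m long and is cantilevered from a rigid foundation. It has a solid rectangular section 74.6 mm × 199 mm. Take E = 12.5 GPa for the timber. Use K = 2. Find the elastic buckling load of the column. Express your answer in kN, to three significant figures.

Buckling occurs about the weak axis: I_min = h·b³/12 with b = 74.6 mm (the shorter side).
I_min = 199×74.6³/12 = 6.885×10^6 mm⁴
I = 6.885×10^6 mm⁴ = 6.885×10^-6 m⁴
Effective length L_e = K·L = 2 × 3.48 = 6.960 m
P_cr = π²EI / L_e² = π² × 12.5×10⁹ × 6.885×10^-6 / 6.960² = 1.753×10^4 N

P_cr ≈ 17.5 kN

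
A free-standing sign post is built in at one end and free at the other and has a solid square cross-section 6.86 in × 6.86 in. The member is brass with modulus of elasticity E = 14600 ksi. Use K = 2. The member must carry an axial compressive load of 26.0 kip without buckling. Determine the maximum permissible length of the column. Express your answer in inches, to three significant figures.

I = a⁴/12 = 6.86⁴/12 = 184.6 in⁴
At the buckling limit P_cr = P = 2.600×10^4 lb
From P_cr = π²EI/(K·L)²:  L = (1/K)·√(π²EI/P_cr) = (1/2)·√(π²×1.46×10^7×184.6/2.600×10^4)
L = 506 in

L_max ≈ 506 in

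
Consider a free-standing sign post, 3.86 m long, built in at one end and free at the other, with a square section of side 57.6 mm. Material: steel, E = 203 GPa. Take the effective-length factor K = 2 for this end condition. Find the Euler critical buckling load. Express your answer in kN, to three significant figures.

P_cr ≈ 30.8 kN

I = a⁴/12 = 57.6⁴/12 = 9.173×10^5 mm⁴
I = 9.173×10^5 mm⁴ = 9.173×10^-7 m⁴
Effective length L_e = K·L = 2 × 3.86 = 7.720 m
P_cr = π²EI / L_e² = π² × 203×10⁹ × 9.173×10^-7 / 7.720² = 3.084×10^4 N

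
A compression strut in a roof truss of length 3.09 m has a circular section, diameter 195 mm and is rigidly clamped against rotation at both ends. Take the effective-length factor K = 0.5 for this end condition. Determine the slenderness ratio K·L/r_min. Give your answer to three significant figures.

For a solid circle r = d/4 = 195/4 = 48.75 mm
L_e = K·L = 0.5 × 3.09 m = 1.545 m = 1545.0 mm
λ = L_e / r_min = 1545.0 / 48.75 = 31.7

λ ≈ 31.7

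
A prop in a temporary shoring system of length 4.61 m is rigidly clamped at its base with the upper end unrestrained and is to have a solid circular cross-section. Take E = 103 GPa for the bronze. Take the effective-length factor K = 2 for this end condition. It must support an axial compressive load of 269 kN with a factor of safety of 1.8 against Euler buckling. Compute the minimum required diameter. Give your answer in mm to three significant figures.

d ≈ 169 mm

Required P_cr = n·P = 1.8 × 269 = 484.2 kN
L_e = K·L = 2 × 4.61 = 9.220 m
Required I = P_cr·L_e²/(π²E) = 4.842×10^5 × 9.220² / (π² × 1.03×10^11) = 4.049×10^-5 m⁴
I_req = 4.049×10^7 mm⁴
Solid circle: I = πd⁴/64  ⇒  d = (64I/π)^(1/4) = (64×4.049×10^7/π)^(1/4) = 169 mm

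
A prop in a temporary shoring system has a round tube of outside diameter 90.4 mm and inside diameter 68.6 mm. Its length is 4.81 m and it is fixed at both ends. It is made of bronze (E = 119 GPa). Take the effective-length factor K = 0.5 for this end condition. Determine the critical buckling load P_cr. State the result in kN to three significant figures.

P_cr ≈ 445 kN

d_o = 90.4 mm, d_i = 68.6 mm
I = π(d_o⁴ − d_i⁴)/64 = π(90.4⁴ − 68.60⁴)/64 = 2.191×10^6 mm⁴
I = 2.191×10^6 mm⁴ = 2.191×10^-6 m⁴
Effective length L_e = K·L = 0.5 × 4.81 = 2.405 m
P_cr = π²EI / L_e² = π² × 119×10⁹ × 2.191×10^-6 / 2.405² = 4.449×10^5 N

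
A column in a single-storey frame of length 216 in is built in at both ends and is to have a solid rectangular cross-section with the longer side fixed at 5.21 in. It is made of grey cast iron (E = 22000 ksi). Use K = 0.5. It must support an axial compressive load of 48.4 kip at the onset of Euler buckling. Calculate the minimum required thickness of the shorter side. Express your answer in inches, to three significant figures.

b ≈ 1.82 in

L_e = K·L = 0.5 × 216 = 108.0 in
Required I = P_cr·L_e²/(π²E) = 4.840×10^4 × 108.0² / (π² × 2.20×10^7) = 2.600 in⁴
Rectangle, weak axis: I_min = h·b³/12 with h = 5.21 in fixed  ⇒  b = (12I/h)^(1/3) = 1.82 in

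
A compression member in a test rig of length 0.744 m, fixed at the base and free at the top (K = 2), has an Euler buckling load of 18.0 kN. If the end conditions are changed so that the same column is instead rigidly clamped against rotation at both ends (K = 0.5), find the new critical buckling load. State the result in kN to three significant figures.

P_cr ∝ 1/K², so P_cr,new = P_cr,old × (K_old/K_new)² = 18.0 × (2/0.5)²
= 18.0 × 16.00 = 288 kN

P_cr ≈ 288 kN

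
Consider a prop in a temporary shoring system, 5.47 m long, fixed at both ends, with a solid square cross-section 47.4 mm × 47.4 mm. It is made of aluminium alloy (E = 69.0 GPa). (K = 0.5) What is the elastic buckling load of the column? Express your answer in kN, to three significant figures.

I = a⁴/12 = 47.4⁴/12 = 4.207×10^5 mm⁴
I = 4.207×10^5 mm⁴ = 4.207×10^-7 m⁴
Effective length L_e = K·L = 0.5 × 5.47 = 2.735 m
P_cr = π²EI / L_e² = π² × 69.0×10⁹ × 4.207×10^-7 / 2.735² = 3.830×10^4 N

P_cr ≈ 38.3 kN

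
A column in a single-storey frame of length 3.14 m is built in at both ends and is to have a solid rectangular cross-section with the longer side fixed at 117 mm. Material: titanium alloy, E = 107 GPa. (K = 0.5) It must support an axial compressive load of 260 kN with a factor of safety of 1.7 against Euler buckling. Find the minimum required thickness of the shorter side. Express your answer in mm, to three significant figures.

Required P_cr = n·P = 1.7 × 260 = 442.0 kN
L_e = K·L = 0.5 × 3.14 = 1.570 m
Required I = P_cr·L_e²/(π²E) = 4.420×10^5 × 1.570² / (π² × 1.07×10^11) = 1.032×10^-6 m⁴
I_req = 1.032×10^6 mm⁴
Rectangle, weak axis: I_min = h·b³/12 with h = 117 mm fixed  ⇒  b = (12I/h)^(1/3) = 47.3 mm

b ≈ 47.3 mm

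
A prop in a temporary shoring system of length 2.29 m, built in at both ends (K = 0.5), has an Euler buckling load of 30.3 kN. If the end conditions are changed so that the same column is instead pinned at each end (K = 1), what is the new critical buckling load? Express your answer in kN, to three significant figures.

P_cr ∝ 1/K², so P_cr,new = P_cr,old × (K_old/K_new)² = 30.3 × (0.5/1)²
= 30.3 × 0.2500 = 7.58 kN

P_cr ≈ 7.58 kN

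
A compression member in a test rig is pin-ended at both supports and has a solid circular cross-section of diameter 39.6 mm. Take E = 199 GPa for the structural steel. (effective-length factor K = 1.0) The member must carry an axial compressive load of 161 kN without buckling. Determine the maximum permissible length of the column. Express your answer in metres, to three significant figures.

I = πd⁴/64 = π×39.6⁴/64 = 1.207×10^5 mm⁴
I = 1.207×10^-7 m⁴
At the buckling limit P_cr = P = 1.610×10^5 N
From P_cr = π²EI/(K·L)²:  L = (1/K)·√(π²EI/P_cr) = (1/1)·√(π²×1.99×10^11×1.207×10^-7/1.610×10^5)
L = 1.21 m

L_max ≈ 1.21 m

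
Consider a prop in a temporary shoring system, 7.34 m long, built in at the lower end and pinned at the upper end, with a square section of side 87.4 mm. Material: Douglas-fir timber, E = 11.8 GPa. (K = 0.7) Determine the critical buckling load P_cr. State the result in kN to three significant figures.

I = a⁴/12 = 87.4⁴/12 = 4.863×10^6 mm⁴
I = 4.863×10^6 mm⁴ = 4.863×10^-6 m⁴
Effective length L_e = K·L = 0.7 × 7.34 = 5.138 m
P_cr = π²EI / L_e² = π² × 11.8×10⁹ × 4.863×10^-6 / 5.138² = 2.145×10^4 N

P_cr ≈ 21.5 kN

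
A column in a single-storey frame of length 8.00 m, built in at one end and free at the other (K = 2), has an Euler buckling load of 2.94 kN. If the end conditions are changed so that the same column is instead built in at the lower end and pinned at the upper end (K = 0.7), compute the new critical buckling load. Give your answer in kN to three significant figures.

P_cr ∝ 1/K², so P_cr,new = P_cr,old × (K_old/K_new)² = 2.94 × (2/0.7)²
= 2.94 × 8.163 = 24.0 kN

P_cr ≈ 24.0 kN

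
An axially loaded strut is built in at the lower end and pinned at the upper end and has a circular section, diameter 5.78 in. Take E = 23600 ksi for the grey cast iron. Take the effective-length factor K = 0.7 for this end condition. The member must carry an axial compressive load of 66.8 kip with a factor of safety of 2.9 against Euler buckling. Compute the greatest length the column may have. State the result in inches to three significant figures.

I = πd⁴/64 = π×5.78⁴/64 = 54.79 in⁴
Required critical load P_cr = n·P = 2.9 × 66.8 = 193.7 kip = 1.937×10^5 lb
From P_cr = π²EI/(K·L)²:  L = (1/K)·√(π²EI/P_cr) = (1/0.7)·√(π²×2.36×10^7×54.79/1.937×10^5)
L = 367 in

L_max ≈ 367 in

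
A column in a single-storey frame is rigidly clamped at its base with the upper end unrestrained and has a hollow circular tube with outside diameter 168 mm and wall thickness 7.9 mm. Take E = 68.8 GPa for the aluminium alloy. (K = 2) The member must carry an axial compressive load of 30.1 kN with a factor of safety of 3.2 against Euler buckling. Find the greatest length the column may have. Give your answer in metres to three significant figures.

Inner diameter d_i = 168 − 2×7.9 = 152.2 mm
I = π(d_o⁴ − d_i⁴)/64 = π(168⁴ − 152.2⁴)/64 = 1.276×10^7 mm⁴
I = 1.276×10^-5 m⁴
Required critical load P_cr = n·P = 3.2 × 30.1 = 96.32 kN = 9.632×10^4 N
From P_cr = π²EI/(K·L)²:  L = (1/K)·√(π²EI/P_cr) = (1/2)·√(π²×6.88×10^10×1.276×10^-5/9.632×10^4)
L = 4.74 m

L_max ≈ 4.74 m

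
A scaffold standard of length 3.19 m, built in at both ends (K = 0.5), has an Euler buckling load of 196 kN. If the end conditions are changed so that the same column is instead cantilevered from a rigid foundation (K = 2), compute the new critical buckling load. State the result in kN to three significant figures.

P_cr ≈ 12.2 kN

P_cr ∝ 1/K², so P_cr,new = P_cr,old × (K_old/K_new)² = 196 × (0.5/2)²
= 196 × 0.06250 = 12.2 kN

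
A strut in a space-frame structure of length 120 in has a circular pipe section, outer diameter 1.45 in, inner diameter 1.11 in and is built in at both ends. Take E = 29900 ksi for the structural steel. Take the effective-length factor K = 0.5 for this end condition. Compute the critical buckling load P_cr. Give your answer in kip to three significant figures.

P_cr ≈ 11.7 kip

d_o = 1.45 in, d_i = 1.11 in
I = π(d_o⁴ − d_i⁴)/64 = π(1.45⁴ − 1.110⁴)/64 = 0.1425 in⁴
Effective length L_e = K·L = 0.5 × 120 = 60.00 in
P_cr = π²EI / L_e² = π² × 29900×10³ × 0.1425 / 60.00² = 1.168×10^4 lb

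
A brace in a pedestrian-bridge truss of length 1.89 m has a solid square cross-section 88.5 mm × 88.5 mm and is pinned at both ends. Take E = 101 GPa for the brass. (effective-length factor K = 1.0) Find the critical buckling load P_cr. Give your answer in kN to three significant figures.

I = a⁴/12 = 88.5⁴/12 = 5.112×10^6 mm⁴
I = 5.112×10^6 mm⁴ = 5.112×10^-6 m⁴
Effective length L_e = K·L = 1 × 1.89 = 1.890 m
P_cr = π²EI / L_e² = π² × 101×10⁹ × 5.112×10^-6 / 1.890² = 1.427×10^6 N

P_cr ≈ 1430 kN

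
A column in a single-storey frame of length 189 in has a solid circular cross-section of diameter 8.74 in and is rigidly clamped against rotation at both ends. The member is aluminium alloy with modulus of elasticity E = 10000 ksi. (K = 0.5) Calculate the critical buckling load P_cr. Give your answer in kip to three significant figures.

I = πd⁴/64 = π×8.74⁴/64 = 286.4 in⁴
Effective length L_e = K·L = 0.5 × 189 = 94.50 in
P_cr = π²EI / L_e² = π² × 10000×10³ × 286.4 / 94.50² = 3.166×10^6 lb

P_cr ≈ 3170 kip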